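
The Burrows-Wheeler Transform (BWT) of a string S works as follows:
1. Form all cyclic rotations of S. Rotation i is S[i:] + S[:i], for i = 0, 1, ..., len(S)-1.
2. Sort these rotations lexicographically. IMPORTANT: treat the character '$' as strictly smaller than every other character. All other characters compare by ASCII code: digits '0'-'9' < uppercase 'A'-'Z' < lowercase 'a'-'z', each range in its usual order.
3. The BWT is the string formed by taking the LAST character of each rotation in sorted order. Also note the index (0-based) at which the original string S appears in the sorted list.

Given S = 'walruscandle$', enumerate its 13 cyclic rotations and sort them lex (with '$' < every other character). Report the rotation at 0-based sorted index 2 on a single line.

All 13 rotations (rotation i = S[i:]+S[:i]):
  rot[0] = walruscandle$
  rot[1] = alruscandle$w
  rot[2] = lruscandle$wa
  rot[3] = ruscandle$wal
  rot[4] = uscandle$walr
  rot[5] = scandle$walru
  rot[6] = candle$walrus
  rot[7] = andle$walrusc
  rot[8] = ndle$walrusca
  rot[9] = dle$walruscan
  rot[10] = le$walruscand
  rot[11] = e$walruscandl
  rot[12] = $walruscandle
Sorted (with $ < everything):
  sorted[0] = $walruscandle
  sorted[1] = alruscandle$w
  sorted[2] = andle$walrusc
  sorted[3] = candle$walrus
  sorted[4] = dle$walruscan
  sorted[5] = e$walruscandl
  sorted[6] = le$walruscand
  sorted[7] = lruscandle$wa
  sorted[8] = ndle$walrusca
  sorted[9] = ruscandle$wal
  sorted[10] = scandle$walru
  sorted[11] = uscandle$walr
  sorted[12] = walruscandle$
sorted[2] = andle$walrusc

Answer: andle$walrusc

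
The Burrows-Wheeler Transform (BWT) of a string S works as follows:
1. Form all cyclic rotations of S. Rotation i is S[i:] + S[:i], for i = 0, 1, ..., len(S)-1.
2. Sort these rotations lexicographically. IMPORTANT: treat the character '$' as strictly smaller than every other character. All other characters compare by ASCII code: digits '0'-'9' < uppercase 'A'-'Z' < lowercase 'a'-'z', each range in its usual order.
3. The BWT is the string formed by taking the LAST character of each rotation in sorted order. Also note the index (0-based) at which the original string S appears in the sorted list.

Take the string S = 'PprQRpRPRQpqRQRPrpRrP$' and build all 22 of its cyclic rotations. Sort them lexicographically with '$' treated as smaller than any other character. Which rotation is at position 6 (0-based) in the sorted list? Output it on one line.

All 22 rotations (rotation i = S[i:]+S[:i]):
  rot[0] = PprQRpRPRQpqRQRPrpRrP$
  rot[1] = prQRpRPRQpqRQRPrpRrP$P
  rot[2] = rQRpRPRQpqRQRPrpRrP$Pp
  rot[3] = QRpRPRQpqRQRPrpRrP$Ppr
  rot[4] = RpRPRQpqRQRPrpRrP$PprQ
  rot[5] = pRPRQpqRQRPrpRrP$PprQR
  rot[6] = RPRQpqRQRPrpRrP$PprQRp
  rot[7] = PRQpqRQRPrpRrP$PprQRpR
  rot[8] = RQpqRQRPrpRrP$PprQRpRP
  rot[9] = QpqRQRPrpRrP$PprQRpRPR
  rot[10] = pqRQRPrpRrP$PprQRpRPRQ
  rot[11] = qRQRPrpRrP$PprQRpRPRQp
  rot[12] = RQRPrpRrP$PprQRpRPRQpq
  rot[13] = QRPrpRrP$PprQRpRPRQpqR
  rot[14] = RPrpRrP$PprQRpRPRQpqRQ
  rot[15] = PrpRrP$PprQRpRPRQpqRQR
  rot[16] = rpRrP$PprQRpRPRQpqRQRP
  rot[17] = pRrP$PprQRpRPRQpqRQRPr
  rot[18] = RrP$PprQRpRPRQpqRQRPrp
  rot[19] = rP$PprQRpRPRQpqRQRPrpR
  rot[20] = P$PprQRpRPRQpqRQRPrpRr
  rot[21] = $PprQRpRPRQpqRQRPrpRrP
Sorted (with $ < everything):
  sorted[0] = $PprQRpRPRQpqRQRPrpRrP
  sorted[1] = P$PprQRpRPRQpqRQRPrpRr
  sorted[2] = PRQpqRQRPrpRrP$PprQRpR
  sorted[3] = PprQRpRPRQpqRQRPrpRrP$
  sorted[4] = PrpRrP$PprQRpRPRQpqRQR
  sorted[5] = QRPrpRrP$PprQRpRPRQpqR
  sorted[6] = QRpRPRQpqRQRPrpRrP$Ppr
  sorted[7] = QpqRQRPrpRrP$PprQRpRPR
  sorted[8] = RPRQpqRQRPrpRrP$PprQRp
  sorted[9] = RPrpRrP$PprQRpRPRQpqRQ
  sorted[10] = RQRPrpRrP$PprQRpRPRQpq
  sorted[11] = RQpqRQRPrpRrP$PprQRpRP
  sorted[12] = RpRPRQpqRQRPrpRrP$PprQ
  sorted[13] = RrP$PprQRpRPRQpqRQRPrp
  sorted[14] = pRPRQpqRQRPrpRrP$PprQR
  sorted[15] = pRrP$PprQRpRPRQpqRQRPr
  sorted[16] = pqRQRPrpRrP$PprQRpRPRQ
  sorted[17] = prQRpRPRQpqRQRPrpRrP$P
  sorted[18] = qRQRPrpRrP$PprQRpRPRQp
  sorted[19] = rP$PprQRpRPRQpqRQRPrpR
  sorted[20] = rQRpRPRQpqRQRPrpRrP$Pp
  sorted[21] = rpRrP$PprQRpRPRQpqRQRP
sorted[6] = QRpRPRQpqRQRPrpRrP$Ppr

Answer: QRpRPRQpqRQRPrpRrP$Ppr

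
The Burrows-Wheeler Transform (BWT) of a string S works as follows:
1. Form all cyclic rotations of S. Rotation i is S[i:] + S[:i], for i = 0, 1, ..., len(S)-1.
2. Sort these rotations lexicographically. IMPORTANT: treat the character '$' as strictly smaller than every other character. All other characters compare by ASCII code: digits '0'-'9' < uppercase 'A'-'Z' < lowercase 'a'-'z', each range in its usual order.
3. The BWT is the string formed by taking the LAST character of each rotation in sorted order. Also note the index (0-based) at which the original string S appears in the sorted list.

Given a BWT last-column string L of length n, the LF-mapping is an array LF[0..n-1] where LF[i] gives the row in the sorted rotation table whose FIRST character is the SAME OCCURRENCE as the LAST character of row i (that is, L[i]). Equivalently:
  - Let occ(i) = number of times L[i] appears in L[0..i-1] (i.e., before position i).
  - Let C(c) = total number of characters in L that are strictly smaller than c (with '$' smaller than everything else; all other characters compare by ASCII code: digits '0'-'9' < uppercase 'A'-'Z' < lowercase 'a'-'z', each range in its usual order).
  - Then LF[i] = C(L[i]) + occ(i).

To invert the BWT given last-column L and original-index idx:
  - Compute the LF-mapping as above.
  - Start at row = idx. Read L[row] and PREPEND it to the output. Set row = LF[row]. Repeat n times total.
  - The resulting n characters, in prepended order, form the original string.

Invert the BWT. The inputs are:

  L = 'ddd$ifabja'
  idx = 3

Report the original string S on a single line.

LF mapping: 4 5 6 0 8 7 1 3 9 2
Walk LF starting at row 3, prepending L[row]:
  step 1: row=3, L[3]='$', prepend. Next row=LF[3]=0
  step 2: row=0, L[0]='d', prepend. Next row=LF[0]=4
  step 3: row=4, L[4]='i', prepend. Next row=LF[4]=8
  step 4: row=8, L[8]='j', prepend. Next row=LF[8]=9
  step 5: row=9, L[9]='a', prepend. Next row=LF[9]=2
  step 6: row=2, L[2]='d', prepend. Next row=LF[2]=6
  step 7: row=6, L[6]='a', prepend. Next row=LF[6]=1
  step 8: row=1, L[1]='d', prepend. Next row=LF[1]=5
  step 9: row=5, L[5]='f', prepend. Next row=LF[5]=7
  step 10: row=7, L[7]='b', prepend. Next row=LF[7]=3
Reversed output: bfdadajid$

Answer: bfdadajid$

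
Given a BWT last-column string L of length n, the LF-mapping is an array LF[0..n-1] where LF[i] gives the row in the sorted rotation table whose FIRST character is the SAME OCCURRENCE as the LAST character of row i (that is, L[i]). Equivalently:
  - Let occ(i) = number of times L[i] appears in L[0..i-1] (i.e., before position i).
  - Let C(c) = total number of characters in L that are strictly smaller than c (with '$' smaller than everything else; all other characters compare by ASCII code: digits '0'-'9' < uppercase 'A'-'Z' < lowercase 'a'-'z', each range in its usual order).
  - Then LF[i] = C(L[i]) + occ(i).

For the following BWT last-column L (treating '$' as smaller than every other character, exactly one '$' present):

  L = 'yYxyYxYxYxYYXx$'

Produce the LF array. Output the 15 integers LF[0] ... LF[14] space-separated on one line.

Char counts: '$':1, 'X':1, 'Y':6, 'x':5, 'y':2
C (first-col start): C('$')=0, C('X')=1, C('Y')=2, C('x')=8, C('y')=13
L[0]='y': occ=0, LF[0]=C('y')+0=13+0=13
L[1]='Y': occ=0, LF[1]=C('Y')+0=2+0=2
L[2]='x': occ=0, LF[2]=C('x')+0=8+0=8
L[3]='y': occ=1, LF[3]=C('y')+1=13+1=14
L[4]='Y': occ=1, LF[4]=C('Y')+1=2+1=3
L[5]='x': occ=1, LF[5]=C('x')+1=8+1=9
L[6]='Y': occ=2, LF[6]=C('Y')+2=2+2=4
L[7]='x': occ=2, LF[7]=C('x')+2=8+2=10
L[8]='Y': occ=3, LF[8]=C('Y')+3=2+3=5
L[9]='x': occ=3, LF[9]=C('x')+3=8+3=11
L[10]='Y': occ=4, LF[10]=C('Y')+4=2+4=6
L[11]='Y': occ=5, LF[11]=C('Y')+5=2+5=7
L[12]='X': occ=0, LF[12]=C('X')+0=1+0=1
L[13]='x': occ=4, LF[13]=C('x')+4=8+4=12
L[14]='$': occ=0, LF[14]=C('$')+0=0+0=0

Answer: 13 2 8 14 3 9 4 10 5 11 6 7 1 12 0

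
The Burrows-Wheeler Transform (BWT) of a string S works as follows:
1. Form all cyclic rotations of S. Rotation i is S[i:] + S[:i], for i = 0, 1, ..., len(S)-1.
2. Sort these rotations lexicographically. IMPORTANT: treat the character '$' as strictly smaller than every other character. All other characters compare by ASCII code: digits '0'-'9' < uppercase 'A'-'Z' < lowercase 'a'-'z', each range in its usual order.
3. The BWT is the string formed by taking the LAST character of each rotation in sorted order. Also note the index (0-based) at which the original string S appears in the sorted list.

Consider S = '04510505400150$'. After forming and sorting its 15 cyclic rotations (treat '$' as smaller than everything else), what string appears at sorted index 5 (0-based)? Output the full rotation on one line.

Answer: 0505400150$0451

Derivation:
All 15 rotations (rotation i = S[i:]+S[:i]):
  rot[0] = 04510505400150$
  rot[1] = 4510505400150$0
  rot[2] = 510505400150$04
  rot[3] = 10505400150$045
  rot[4] = 0505400150$0451
  rot[5] = 505400150$04510
  rot[6] = 05400150$045105
  rot[7] = 5400150$0451050
  rot[8] = 400150$04510505
  rot[9] = 00150$045105054
  rot[10] = 0150$0451050540
  rot[11] = 150$04510505400
  rot[12] = 50$045105054001
  rot[13] = 0$0451050540015
  rot[14] = $04510505400150
Sorted (with $ < everything):
  sorted[0] = $04510505400150
  sorted[1] = 0$0451050540015
  sorted[2] = 00150$045105054
  sorted[3] = 0150$0451050540
  sorted[4] = 04510505400150$
  sorted[5] = 0505400150$0451
  sorted[6] = 05400150$045105
  sorted[7] = 10505400150$045
  sorted[8] = 150$04510505400
  sorted[9] = 400150$04510505
  sorted[10] = 4510505400150$0
  sorted[11] = 50$045105054001
  sorted[12] = 505400150$04510
  sorted[13] = 510505400150$04
  sorted[14] = 5400150$0451050
sorted[5] = 0505400150$0451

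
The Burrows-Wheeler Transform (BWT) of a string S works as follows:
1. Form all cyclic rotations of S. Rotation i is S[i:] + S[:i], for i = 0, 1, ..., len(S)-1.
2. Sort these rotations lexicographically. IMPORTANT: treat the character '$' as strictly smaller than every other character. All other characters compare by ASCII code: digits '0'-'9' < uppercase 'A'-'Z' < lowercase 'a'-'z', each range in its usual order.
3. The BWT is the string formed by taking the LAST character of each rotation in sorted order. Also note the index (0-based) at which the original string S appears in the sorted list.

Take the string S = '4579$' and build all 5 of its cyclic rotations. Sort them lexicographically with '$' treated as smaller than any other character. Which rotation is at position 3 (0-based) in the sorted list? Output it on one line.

All 5 rotations (rotation i = S[i:]+S[:i]):
  rot[0] = 4579$
  rot[1] = 579$4
  rot[2] = 79$45
  rot[3] = 9$457
  rot[4] = $4579
Sorted (with $ < everything):
  sorted[0] = $4579
  sorted[1] = 4579$
  sorted[2] = 579$4
  sorted[3] = 79$45
  sorted[4] = 9$457
sorted[3] = 79$45

Answer: 79$45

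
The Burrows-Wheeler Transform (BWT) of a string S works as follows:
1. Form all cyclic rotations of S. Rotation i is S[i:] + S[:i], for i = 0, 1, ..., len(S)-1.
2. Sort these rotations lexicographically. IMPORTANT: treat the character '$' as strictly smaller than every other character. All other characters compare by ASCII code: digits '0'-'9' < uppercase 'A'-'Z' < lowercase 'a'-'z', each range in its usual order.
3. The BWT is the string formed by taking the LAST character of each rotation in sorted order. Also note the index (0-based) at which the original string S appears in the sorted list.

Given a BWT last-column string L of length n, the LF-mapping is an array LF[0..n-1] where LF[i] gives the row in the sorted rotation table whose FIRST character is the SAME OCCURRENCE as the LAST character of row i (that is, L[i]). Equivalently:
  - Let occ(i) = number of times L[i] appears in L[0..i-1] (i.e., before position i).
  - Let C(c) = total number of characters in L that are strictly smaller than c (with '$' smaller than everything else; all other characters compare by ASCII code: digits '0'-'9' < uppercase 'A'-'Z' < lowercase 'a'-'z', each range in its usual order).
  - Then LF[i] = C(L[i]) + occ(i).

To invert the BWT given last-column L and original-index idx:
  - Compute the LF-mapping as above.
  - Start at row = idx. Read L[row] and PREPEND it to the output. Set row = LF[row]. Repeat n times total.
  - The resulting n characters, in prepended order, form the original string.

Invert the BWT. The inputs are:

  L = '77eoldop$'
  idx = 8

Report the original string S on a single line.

Answer: poodle77$

Derivation:
LF mapping: 1 2 4 6 5 3 7 8 0
Walk LF starting at row 8, prepending L[row]:
  step 1: row=8, L[8]='$', prepend. Next row=LF[8]=0
  step 2: row=0, L[0]='7', prepend. Next row=LF[0]=1
  step 3: row=1, L[1]='7', prepend. Next row=LF[1]=2
  step 4: row=2, L[2]='e', prepend. Next row=LF[2]=4
  step 5: row=4, L[4]='l', prepend. Next row=LF[4]=5
  step 6: row=5, L[5]='d', prepend. Next row=LF[5]=3
  step 7: row=3, L[3]='o', prepend. Next row=LF[3]=6
  step 8: row=6, L[6]='o', prepend. Next row=LF[6]=7
  step 9: row=7, L[7]='p', prepend. Next row=LF[7]=8
Reversed output: poodle77$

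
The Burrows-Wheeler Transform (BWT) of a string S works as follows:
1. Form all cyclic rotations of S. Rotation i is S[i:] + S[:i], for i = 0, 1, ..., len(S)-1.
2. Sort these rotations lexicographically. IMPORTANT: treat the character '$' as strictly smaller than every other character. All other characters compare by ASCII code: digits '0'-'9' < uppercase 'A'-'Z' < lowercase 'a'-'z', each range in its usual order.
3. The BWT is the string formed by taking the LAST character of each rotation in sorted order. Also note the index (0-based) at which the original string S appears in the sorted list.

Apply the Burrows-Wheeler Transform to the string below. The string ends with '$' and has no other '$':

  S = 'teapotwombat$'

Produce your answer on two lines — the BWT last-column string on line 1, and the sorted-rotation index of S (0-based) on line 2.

All 13 rotations (rotation i = S[i:]+S[:i]):
  rot[0] = teapotwombat$
  rot[1] = eapotwombat$t
  rot[2] = apotwombat$te
  rot[3] = potwombat$tea
  rot[4] = otwombat$teap
  rot[5] = twombat$teapo
  rot[6] = wombat$teapot
  rot[7] = ombat$teapotw
  rot[8] = mbat$teapotwo
  rot[9] = bat$teapotwom
  rot[10] = at$teapotwomb
  rot[11] = t$teapotwomba
  rot[12] = $teapotwombat
Sorted (with $ < everything):
  sorted[0] = $teapotwombat  (last char: 't')
  sorted[1] = apotwombat$te  (last char: 'e')
  sorted[2] = at$teapotwomb  (last char: 'b')
  sorted[3] = bat$teapotwom  (last char: 'm')
  sorted[4] = eapotwombat$t  (last char: 't')
  sorted[5] = mbat$teapotwo  (last char: 'o')
  sorted[6] = ombat$teapotw  (last char: 'w')
  sorted[7] = otwombat$teap  (last char: 'p')
  sorted[8] = potwombat$tea  (last char: 'a')
  sorted[9] = t$teapotwomba  (last char: 'a')
  sorted[10] = teapotwombat$  (last char: '$')
  sorted[11] = twombat$teapo  (last char: 'o')
  sorted[12] = wombat$teapot  (last char: 't')
Last column: tebmtowpaa$ot
Original string S is at sorted index 10

Answer: tebmtowpaa$ot
10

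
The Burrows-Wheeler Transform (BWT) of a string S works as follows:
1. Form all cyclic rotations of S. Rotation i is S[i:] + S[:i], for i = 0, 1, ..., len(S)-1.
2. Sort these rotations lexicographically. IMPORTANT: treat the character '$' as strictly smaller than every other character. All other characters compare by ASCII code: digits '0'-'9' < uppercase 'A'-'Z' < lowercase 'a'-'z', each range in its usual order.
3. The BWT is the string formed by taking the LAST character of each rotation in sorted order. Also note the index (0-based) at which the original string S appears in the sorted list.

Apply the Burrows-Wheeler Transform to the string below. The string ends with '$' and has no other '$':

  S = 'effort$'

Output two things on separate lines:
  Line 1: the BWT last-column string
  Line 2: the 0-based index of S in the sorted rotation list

Answer: t$effor
1

Derivation:
All 7 rotations (rotation i = S[i:]+S[:i]):
  rot[0] = effort$
  rot[1] = ffort$e
  rot[2] = fort$ef
  rot[3] = ort$eff
  rot[4] = rt$effo
  rot[5] = t$effor
  rot[6] = $effort
Sorted (with $ < everything):
  sorted[0] = $effort  (last char: 't')
  sorted[1] = effort$  (last char: '$')
  sorted[2] = ffort$e  (last char: 'e')
  sorted[3] = fort$ef  (last char: 'f')
  sorted[4] = ort$eff  (last char: 'f')
  sorted[5] = rt$effo  (last char: 'o')
  sorted[6] = t$effor  (last char: 'r')
Last column: t$effor
Original string S is at sorted index 1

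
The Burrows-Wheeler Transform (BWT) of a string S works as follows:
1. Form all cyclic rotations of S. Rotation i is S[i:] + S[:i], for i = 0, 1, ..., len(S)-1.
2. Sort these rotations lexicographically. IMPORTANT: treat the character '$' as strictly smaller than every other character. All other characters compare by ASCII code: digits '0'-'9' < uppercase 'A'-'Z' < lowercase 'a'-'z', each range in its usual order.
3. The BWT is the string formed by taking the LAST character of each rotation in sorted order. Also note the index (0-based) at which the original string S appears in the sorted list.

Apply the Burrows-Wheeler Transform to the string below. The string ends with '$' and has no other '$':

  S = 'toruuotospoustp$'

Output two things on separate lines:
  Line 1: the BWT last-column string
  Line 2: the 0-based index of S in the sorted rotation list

All 16 rotations (rotation i = S[i:]+S[:i]):
  rot[0] = toruuotospoustp$
  rot[1] = oruuotospoustp$t
  rot[2] = ruuotospoustp$to
  rot[3] = uuotospoustp$tor
  rot[4] = uotospoustp$toru
  rot[5] = otospoustp$toruu
  rot[6] = tospoustp$toruuo
  rot[7] = ospoustp$toruuot
  rot[8] = spoustp$toruuoto
  rot[9] = poustp$toruuotos
  rot[10] = oustp$toruuotosp
  rot[11] = ustp$toruuotospo
  rot[12] = stp$toruuotospou
  rot[13] = tp$toruuotospous
  rot[14] = p$toruuotospoust
  rot[15] = $toruuotospoustp
Sorted (with $ < everything):
  sorted[0] = $toruuotospoustp  (last char: 'p')
  sorted[1] = oruuotospoustp$t  (last char: 't')
  sorted[2] = ospoustp$toruuot  (last char: 't')
  sorted[3] = otospoustp$toruu  (last char: 'u')
  sorted[4] = oustp$toruuotosp  (last char: 'p')
  sorted[5] = p$toruuotospoust  (last char: 't')
  sorted[6] = poustp$toruuotos  (last char: 's')
  sorted[7] = ruuotospoustp$to  (last char: 'o')
  sorted[8] = spoustp$toruuoto  (last char: 'o')
  sorted[9] = stp$toruuotospou  (last char: 'u')
  sorted[10] = toruuotospoustp$  (last char: '$')
  sorted[11] = tospoustp$toruuo  (last char: 'o')
  sorted[12] = tp$toruuotospous  (last char: 's')
  sorted[13] = uotospoustp$toru  (last char: 'u')
  sorted[14] = ustp$toruuotospo  (last char: 'o')
  sorted[15] = uuotospoustp$tor  (last char: 'r')
Last column: pttuptsoou$osuor
Original string S is at sorted index 10

Answer: pttuptsoou$osuor
10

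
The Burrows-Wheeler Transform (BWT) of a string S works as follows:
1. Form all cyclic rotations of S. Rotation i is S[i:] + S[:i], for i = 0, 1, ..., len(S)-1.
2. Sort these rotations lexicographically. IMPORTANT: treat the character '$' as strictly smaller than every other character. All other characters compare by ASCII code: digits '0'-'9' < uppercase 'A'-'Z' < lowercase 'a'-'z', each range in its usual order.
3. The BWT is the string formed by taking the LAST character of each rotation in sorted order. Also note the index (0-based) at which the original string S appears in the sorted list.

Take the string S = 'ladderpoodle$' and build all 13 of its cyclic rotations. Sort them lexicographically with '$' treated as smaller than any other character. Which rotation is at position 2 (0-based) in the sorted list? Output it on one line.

Answer: dderpoodle$la

Derivation:
All 13 rotations (rotation i = S[i:]+S[:i]):
  rot[0] = ladderpoodle$
  rot[1] = adderpoodle$l
  rot[2] = dderpoodle$la
  rot[3] = derpoodle$lad
  rot[4] = erpoodle$ladd
  rot[5] = rpoodle$ladde
  rot[6] = poodle$ladder
  rot[7] = oodle$ladderp
  rot[8] = odle$ladderpo
  rot[9] = dle$ladderpoo
  rot[10] = le$ladderpood
  rot[11] = e$ladderpoodl
  rot[12] = $ladderpoodle
Sorted (with $ < everything):
  sorted[0] = $ladderpoodle
  sorted[1] = adderpoodle$l
  sorted[2] = dderpoodle$la
  sorted[3] = derpoodle$lad
  sorted[4] = dle$ladderpoo
  sorted[5] = e$ladderpoodl
  sorted[6] = erpoodle$ladd
  sorted[7] = ladderpoodle$
  sorted[8] = le$ladderpood
  sorted[9] = odle$ladderpo
  sorted[10] = oodle$ladderp
  sorted[11] = poodle$ladder
  sorted[12] = rpoodle$ladde
sorted[2] = dderpoodle$la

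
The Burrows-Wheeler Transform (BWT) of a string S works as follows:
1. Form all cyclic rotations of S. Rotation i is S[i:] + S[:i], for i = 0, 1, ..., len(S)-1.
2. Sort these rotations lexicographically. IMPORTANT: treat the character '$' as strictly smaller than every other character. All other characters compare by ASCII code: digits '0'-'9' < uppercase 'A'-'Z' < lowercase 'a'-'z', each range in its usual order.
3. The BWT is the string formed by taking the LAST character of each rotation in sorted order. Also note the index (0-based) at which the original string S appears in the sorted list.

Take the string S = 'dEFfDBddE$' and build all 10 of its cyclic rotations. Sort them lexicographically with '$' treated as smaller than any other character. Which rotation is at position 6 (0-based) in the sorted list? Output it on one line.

Answer: dE$dEFfDBd

Derivation:
All 10 rotations (rotation i = S[i:]+S[:i]):
  rot[0] = dEFfDBddE$
  rot[1] = EFfDBddE$d
  rot[2] = FfDBddE$dE
  rot[3] = fDBddE$dEF
  rot[4] = DBddE$dEFf
  rot[5] = BddE$dEFfD
  rot[6] = ddE$dEFfDB
  rot[7] = dE$dEFfDBd
  rot[8] = E$dEFfDBdd
  rot[9] = $dEFfDBddE
Sorted (with $ < everything):
  sorted[0] = $dEFfDBddE
  sorted[1] = BddE$dEFfD
  sorted[2] = DBddE$dEFf
  sorted[3] = E$dEFfDBdd
  sorted[4] = EFfDBddE$d
  sorted[5] = FfDBddE$dE
  sorted[6] = dE$dEFfDBd
  sorted[7] = dEFfDBddE$
  sorted[8] = ddE$dEFfDB
  sorted[9] = fDBddE$dEF
sorted[6] = dE$dEFfDBd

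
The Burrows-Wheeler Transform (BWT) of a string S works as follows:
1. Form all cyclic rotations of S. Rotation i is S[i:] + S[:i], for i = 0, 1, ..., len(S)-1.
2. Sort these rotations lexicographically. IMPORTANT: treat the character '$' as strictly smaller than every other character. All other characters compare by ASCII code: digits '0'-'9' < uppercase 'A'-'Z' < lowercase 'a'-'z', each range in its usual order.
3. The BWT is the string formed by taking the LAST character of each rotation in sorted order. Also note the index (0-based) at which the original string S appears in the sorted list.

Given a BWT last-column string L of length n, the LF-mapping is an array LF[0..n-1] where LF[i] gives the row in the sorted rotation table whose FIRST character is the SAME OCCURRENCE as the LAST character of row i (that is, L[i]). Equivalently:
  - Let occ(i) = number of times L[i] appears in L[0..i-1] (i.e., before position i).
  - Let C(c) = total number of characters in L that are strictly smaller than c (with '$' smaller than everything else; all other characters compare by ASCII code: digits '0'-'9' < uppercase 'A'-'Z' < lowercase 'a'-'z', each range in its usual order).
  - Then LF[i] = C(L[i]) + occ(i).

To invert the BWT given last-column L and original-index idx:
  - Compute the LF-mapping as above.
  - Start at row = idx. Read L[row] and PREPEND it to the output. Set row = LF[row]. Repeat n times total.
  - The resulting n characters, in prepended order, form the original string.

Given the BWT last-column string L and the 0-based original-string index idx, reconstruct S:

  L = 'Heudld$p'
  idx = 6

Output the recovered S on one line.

Answer: puddleH$

Derivation:
LF mapping: 1 4 7 2 5 3 0 6
Walk LF starting at row 6, prepending L[row]:
  step 1: row=6, L[6]='$', prepend. Next row=LF[6]=0
  step 2: row=0, L[0]='H', prepend. Next row=LF[0]=1
  step 3: row=1, L[1]='e', prepend. Next row=LF[1]=4
  step 4: row=4, L[4]='l', prepend. Next row=LF[4]=5
  step 5: row=5, L[5]='d', prepend. Next row=LF[5]=3
  step 6: row=3, L[3]='d', prepend. Next row=LF[3]=2
  step 7: row=2, L[2]='u', prepend. Next row=LF[2]=7
  step 8: row=7, L[7]='p', prepend. Next row=LF[7]=6
Reversed output: puddleH$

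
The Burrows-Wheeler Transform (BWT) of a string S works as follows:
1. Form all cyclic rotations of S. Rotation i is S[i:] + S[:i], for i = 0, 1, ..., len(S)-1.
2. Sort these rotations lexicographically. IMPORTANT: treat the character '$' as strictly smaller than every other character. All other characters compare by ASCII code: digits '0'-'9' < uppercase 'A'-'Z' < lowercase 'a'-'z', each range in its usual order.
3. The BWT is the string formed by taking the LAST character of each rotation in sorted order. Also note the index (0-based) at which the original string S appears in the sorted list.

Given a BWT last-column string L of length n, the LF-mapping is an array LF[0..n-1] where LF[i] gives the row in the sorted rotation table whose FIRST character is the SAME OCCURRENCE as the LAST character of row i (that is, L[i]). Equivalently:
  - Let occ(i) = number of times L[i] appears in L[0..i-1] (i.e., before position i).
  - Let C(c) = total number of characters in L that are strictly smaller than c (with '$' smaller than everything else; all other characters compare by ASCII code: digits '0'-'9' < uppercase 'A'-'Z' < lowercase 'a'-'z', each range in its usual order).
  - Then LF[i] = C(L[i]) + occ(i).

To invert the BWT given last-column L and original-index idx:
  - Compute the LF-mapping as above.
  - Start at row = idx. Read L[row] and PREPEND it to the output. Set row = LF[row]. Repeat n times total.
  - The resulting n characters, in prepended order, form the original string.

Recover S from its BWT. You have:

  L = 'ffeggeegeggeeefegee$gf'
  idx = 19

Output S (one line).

Answer: gegegeffgggeegeefeeef$

Derivation:
LF mapping: 11 12 1 15 16 2 3 17 4 18 19 5 6 7 13 8 20 9 10 0 21 14
Walk LF starting at row 19, prepending L[row]:
  step 1: row=19, L[19]='$', prepend. Next row=LF[19]=0
  step 2: row=0, L[0]='f', prepend. Next row=LF[0]=11
  step 3: row=11, L[11]='e', prepend. Next row=LF[11]=5
  step 4: row=5, L[5]='e', prepend. Next row=LF[5]=2
  step 5: row=2, L[2]='e', prepend. Next row=LF[2]=1
  step 6: row=1, L[1]='f', prepend. Next row=LF[1]=12
  step 7: row=12, L[12]='e', prepend. Next row=LF[12]=6
  step 8: row=6, L[6]='e', prepend. Next row=LF[6]=3
  step 9: row=3, L[3]='g', prepend. Next row=LF[3]=15
  step 10: row=15, L[15]='e', prepend. Next row=LF[15]=8
  step 11: row=8, L[8]='e', prepend. Next row=LF[8]=4
  step 12: row=4, L[4]='g', prepend. Next row=LF[4]=16
  step 13: row=16, L[16]='g', prepend. Next row=LF[16]=20
  step 14: row=20, L[20]='g', prepend. Next row=LF[20]=21
  step 15: row=21, L[21]='f', prepend. Next row=LF[21]=14
  step 16: row=14, L[14]='f', prepend. Next row=LF[14]=13
  step 17: row=13, L[13]='e', prepend. Next row=LF[13]=7
  step 18: row=7, L[7]='g', prepend. Next row=LF[7]=17
  step 19: row=17, L[17]='e', prepend. Next row=LF[17]=9
  step 20: row=9, L[9]='g', prepend. Next row=LF[9]=18
  step 21: row=18, L[18]='e', prepend. Next row=LF[18]=10
  step 22: row=10, L[10]='g', prepend. Next row=LF[10]=19
Reversed output: gegegeffgggeegeefeeef$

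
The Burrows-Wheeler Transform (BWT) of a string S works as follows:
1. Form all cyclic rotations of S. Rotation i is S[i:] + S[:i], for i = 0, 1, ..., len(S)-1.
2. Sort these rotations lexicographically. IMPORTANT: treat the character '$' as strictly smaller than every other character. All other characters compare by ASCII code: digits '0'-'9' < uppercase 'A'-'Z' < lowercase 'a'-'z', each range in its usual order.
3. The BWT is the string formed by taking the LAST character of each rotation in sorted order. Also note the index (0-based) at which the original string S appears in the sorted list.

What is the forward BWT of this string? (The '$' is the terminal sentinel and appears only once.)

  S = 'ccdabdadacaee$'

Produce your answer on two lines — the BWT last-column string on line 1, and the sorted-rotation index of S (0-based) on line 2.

All 14 rotations (rotation i = S[i:]+S[:i]):
  rot[0] = ccdabdadacaee$
  rot[1] = cdabdadacaee$c
  rot[2] = dabdadacaee$cc
  rot[3] = abdadacaee$ccd
  rot[4] = bdadacaee$ccda
  rot[5] = dadacaee$ccdab
  rot[6] = adacaee$ccdabd
  rot[7] = dacaee$ccdabda
  rot[8] = acaee$ccdabdad
  rot[9] = caee$ccdabdada
  rot[10] = aee$ccdabdadac
  rot[11] = ee$ccdabdadaca
  rot[12] = e$ccdabdadacae
  rot[13] = $ccdabdadacaee
Sorted (with $ < everything):
  sorted[0] = $ccdabdadacaee  (last char: 'e')
  sorted[1] = abdadacaee$ccd  (last char: 'd')
  sorted[2] = acaee$ccdabdad  (last char: 'd')
  sorted[3] = adacaee$ccdabd  (last char: 'd')
  sorted[4] = aee$ccdabdadac  (last char: 'c')
  sorted[5] = bdadacaee$ccda  (last char: 'a')
  sorted[6] = caee$ccdabdada  (last char: 'a')
  sorted[7] = ccdabdadacaee$  (last char: '$')
  sorted[8] = cdabdadacaee$c  (last char: 'c')
  sorted[9] = dabdadacaee$cc  (last char: 'c')
  sorted[10] = dacaee$ccdabda  (last char: 'a')
  sorted[11] = dadacaee$ccdab  (last char: 'b')
  sorted[12] = e$ccdabdadacae  (last char: 'e')
  sorted[13] = ee$ccdabdadaca  (last char: 'a')
Last column: edddcaa$ccabea
Original string S is at sorted index 7

Answer: edddcaa$ccabea
7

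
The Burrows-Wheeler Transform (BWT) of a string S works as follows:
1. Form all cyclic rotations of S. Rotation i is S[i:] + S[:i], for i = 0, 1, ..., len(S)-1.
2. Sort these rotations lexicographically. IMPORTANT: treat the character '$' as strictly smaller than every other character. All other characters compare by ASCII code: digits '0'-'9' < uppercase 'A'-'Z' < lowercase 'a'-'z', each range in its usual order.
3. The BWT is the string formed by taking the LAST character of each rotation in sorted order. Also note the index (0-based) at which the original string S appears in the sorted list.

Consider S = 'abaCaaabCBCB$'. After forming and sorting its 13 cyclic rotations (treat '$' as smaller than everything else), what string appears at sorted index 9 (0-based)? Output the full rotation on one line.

All 13 rotations (rotation i = S[i:]+S[:i]):
  rot[0] = abaCaaabCBCB$
  rot[1] = baCaaabCBCB$a
  rot[2] = aCaaabCBCB$ab
  rot[3] = CaaabCBCB$aba
  rot[4] = aaabCBCB$abaC
  rot[5] = aabCBCB$abaCa
  rot[6] = abCBCB$abaCaa
  rot[7] = bCBCB$abaCaaa
  rot[8] = CBCB$abaCaaab
  rot[9] = BCB$abaCaaabC
  rot[10] = CB$abaCaaabCB
  rot[11] = B$abaCaaabCBC
  rot[12] = $abaCaaabCBCB
Sorted (with $ < everything):
  sorted[0] = $abaCaaabCBCB
  sorted[1] = B$abaCaaabCBC
  sorted[2] = BCB$abaCaaabC
  sorted[3] = CB$abaCaaabCB
  sorted[4] = CBCB$abaCaaab
  sorted[5] = CaaabCBCB$aba
  sorted[6] = aCaaabCBCB$ab
  sorted[7] = aaabCBCB$abaC
  sorted[8] = aabCBCB$abaCa
  sorted[9] = abCBCB$abaCaa
  sorted[10] = abaCaaabCBCB$
  sorted[11] = bCBCB$abaCaaa
  sorted[12] = baCaaabCBCB$a
sorted[9] = abCBCB$abaCaa

Answer: abCBCB$abaCaa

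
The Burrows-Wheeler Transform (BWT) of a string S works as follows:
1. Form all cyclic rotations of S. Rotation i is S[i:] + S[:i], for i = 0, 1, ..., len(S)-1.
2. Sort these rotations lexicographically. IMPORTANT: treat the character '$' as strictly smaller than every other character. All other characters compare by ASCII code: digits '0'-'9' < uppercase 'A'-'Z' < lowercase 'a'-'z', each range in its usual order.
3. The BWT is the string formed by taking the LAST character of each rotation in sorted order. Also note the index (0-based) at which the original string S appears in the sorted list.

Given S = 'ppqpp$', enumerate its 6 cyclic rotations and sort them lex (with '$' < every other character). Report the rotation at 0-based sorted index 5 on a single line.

All 6 rotations (rotation i = S[i:]+S[:i]):
  rot[0] = ppqpp$
  rot[1] = pqpp$p
  rot[2] = qpp$pp
  rot[3] = pp$ppq
  rot[4] = p$ppqp
  rot[5] = $ppqpp
Sorted (with $ < everything):
  sorted[0] = $ppqpp
  sorted[1] = p$ppqp
  sorted[2] = pp$ppq
  sorted[3] = ppqpp$
  sorted[4] = pqpp$p
  sorted[5] = qpp$pp
sorted[5] = qpp$pp

Answer: qpp$pp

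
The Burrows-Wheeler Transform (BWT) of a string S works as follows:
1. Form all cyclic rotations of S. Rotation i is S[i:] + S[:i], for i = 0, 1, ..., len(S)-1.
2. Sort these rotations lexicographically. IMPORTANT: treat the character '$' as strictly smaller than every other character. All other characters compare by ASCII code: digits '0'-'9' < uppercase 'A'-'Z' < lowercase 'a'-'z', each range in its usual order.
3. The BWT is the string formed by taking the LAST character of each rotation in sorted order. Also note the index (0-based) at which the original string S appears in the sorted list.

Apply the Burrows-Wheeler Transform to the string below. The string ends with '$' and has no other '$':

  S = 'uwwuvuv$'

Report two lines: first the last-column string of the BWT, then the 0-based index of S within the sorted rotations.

All 8 rotations (rotation i = S[i:]+S[:i]):
  rot[0] = uwwuvuv$
  rot[1] = wwuvuv$u
  rot[2] = wuvuv$uw
  rot[3] = uvuv$uww
  rot[4] = vuv$uwwu
  rot[5] = uv$uwwuv
  rot[6] = v$uwwuvu
  rot[7] = $uwwuvuv
Sorted (with $ < everything):
  sorted[0] = $uwwuvuv  (last char: 'v')
  sorted[1] = uv$uwwuv  (last char: 'v')
  sorted[2] = uvuv$uww  (last char: 'w')
  sorted[3] = uwwuvuv$  (last char: '$')
  sorted[4] = v$uwwuvu  (last char: 'u')
  sorted[5] = vuv$uwwu  (last char: 'u')
  sorted[6] = wuvuv$uw  (last char: 'w')
  sorted[7] = wwuvuv$u  (last char: 'u')
Last column: vvw$uuwu
Original string S is at sorted index 3

Answer: vvw$uuwu
3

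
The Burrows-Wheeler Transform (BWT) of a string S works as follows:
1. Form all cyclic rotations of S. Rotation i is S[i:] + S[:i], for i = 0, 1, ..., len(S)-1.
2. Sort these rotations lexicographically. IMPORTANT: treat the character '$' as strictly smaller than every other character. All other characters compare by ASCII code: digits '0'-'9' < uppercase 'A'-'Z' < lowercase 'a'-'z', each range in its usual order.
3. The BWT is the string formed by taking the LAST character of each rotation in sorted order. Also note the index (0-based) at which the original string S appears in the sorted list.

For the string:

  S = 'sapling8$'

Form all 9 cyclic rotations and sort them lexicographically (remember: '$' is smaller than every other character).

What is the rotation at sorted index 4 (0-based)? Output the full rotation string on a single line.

All 9 rotations (rotation i = S[i:]+S[:i]):
  rot[0] = sapling8$
  rot[1] = apling8$s
  rot[2] = pling8$sa
  rot[3] = ling8$sap
  rot[4] = ing8$sapl
  rot[5] = ng8$sapli
  rot[6] = g8$saplin
  rot[7] = 8$sapling
  rot[8] = $sapling8
Sorted (with $ < everything):
  sorted[0] = $sapling8
  sorted[1] = 8$sapling
  sorted[2] = apling8$s
  sorted[3] = g8$saplin
  sorted[4] = ing8$sapl
  sorted[5] = ling8$sap
  sorted[6] = ng8$sapli
  sorted[7] = pling8$sa
  sorted[8] = sapling8$
sorted[4] = ing8$sapl

Answer: ing8$sapl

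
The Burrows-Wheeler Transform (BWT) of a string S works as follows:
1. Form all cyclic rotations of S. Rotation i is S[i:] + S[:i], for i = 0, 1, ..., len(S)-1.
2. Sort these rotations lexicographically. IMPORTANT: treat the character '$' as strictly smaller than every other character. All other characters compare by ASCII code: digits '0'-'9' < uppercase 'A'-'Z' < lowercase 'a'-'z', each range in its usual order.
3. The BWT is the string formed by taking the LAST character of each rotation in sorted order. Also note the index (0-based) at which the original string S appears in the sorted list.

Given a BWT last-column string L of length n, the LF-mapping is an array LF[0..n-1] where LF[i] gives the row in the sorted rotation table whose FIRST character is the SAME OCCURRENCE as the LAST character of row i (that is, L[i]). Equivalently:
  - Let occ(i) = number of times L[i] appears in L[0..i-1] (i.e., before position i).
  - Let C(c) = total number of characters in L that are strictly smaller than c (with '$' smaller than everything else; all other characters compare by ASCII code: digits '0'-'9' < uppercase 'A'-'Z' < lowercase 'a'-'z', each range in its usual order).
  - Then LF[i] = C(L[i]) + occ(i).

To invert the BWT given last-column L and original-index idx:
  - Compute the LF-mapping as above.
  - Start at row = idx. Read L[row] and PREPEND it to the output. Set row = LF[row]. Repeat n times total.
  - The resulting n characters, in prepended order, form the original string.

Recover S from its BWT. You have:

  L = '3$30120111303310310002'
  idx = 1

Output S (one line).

Answer: 001103130031203110233$

Derivation:
LF mapping: 16 0 17 1 8 14 2 9 10 11 18 3 19 20 12 4 21 13 5 6 7 15
Walk LF starting at row 1, prepending L[row]:
  step 1: row=1, L[1]='$', prepend. Next row=LF[1]=0
  step 2: row=0, L[0]='3', prepend. Next row=LF[0]=16
  step 3: row=16, L[16]='3', prepend. Next row=LF[16]=21
  step 4: row=21, L[21]='2', prepend. Next row=LF[21]=15
  step 5: row=15, L[15]='0', prepend. Next row=LF[15]=4
  step 6: row=4, L[4]='1', prepend. Next row=LF[4]=8
  step 7: row=8, L[8]='1', prepend. Next row=LF[8]=10
  step 8: row=10, L[10]='3', prepend. Next row=LF[10]=18
  step 9: row=18, L[18]='0', prepend. Next row=LF[18]=5
  step 10: row=5, L[5]='2', prepend. Next row=LF[5]=14
  step 11: row=14, L[14]='1', prepend. Next row=LF[14]=12
  step 12: row=12, L[12]='3', prepend. Next row=LF[12]=19
  step 13: row=19, L[19]='0', prepend. Next row=LF[19]=6
  step 14: row=6, L[6]='0', prepend. Next row=LF[6]=2
  step 15: row=2, L[2]='3', prepend. Next row=LF[2]=17
  step 16: row=17, L[17]='1', prepend. Next row=LF[17]=13
  step 17: row=13, L[13]='3', prepend. Next row=LF[13]=20
  step 18: row=20, L[20]='0', prepend. Next row=LF[20]=7
  step 19: row=7, L[7]='1', prepend. Next row=LF[7]=9
  step 20: row=9, L[9]='1', prepend. Next row=LF[9]=11
  step 21: row=11, L[11]='0', prepend. Next row=LF[11]=3
  step 22: row=3, L[3]='0', prepend. Next row=LF[3]=1
Reversed output: 001103130031203110233$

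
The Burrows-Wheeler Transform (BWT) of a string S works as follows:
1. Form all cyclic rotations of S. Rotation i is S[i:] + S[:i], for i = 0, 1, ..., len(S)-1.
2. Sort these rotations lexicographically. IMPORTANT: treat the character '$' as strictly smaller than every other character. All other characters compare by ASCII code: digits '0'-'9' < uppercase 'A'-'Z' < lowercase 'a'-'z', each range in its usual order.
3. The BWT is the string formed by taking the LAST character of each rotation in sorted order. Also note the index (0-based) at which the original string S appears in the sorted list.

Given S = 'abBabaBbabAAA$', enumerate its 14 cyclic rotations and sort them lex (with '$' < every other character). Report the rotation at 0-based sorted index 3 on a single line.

All 14 rotations (rotation i = S[i:]+S[:i]):
  rot[0] = abBabaBbabAAA$
  rot[1] = bBabaBbabAAA$a
  rot[2] = BabaBbabAAA$ab
  rot[3] = abaBbabAAA$abB
  rot[4] = baBbabAAA$abBa
  rot[5] = aBbabAAA$abBab
  rot[6] = BbabAAA$abBaba
  rot[7] = babAAA$abBabaB
  rot[8] = abAAA$abBabaBb
  rot[9] = bAAA$abBabaBba
  rot[10] = AAA$abBabaBbab
  rot[11] = AA$abBabaBbabA
  rot[12] = A$abBabaBbabAA
  rot[13] = $abBabaBbabAAA
Sorted (with $ < everything):
  sorted[0] = $abBabaBbabAAA
  sorted[1] = A$abBabaBbabAA
  sorted[2] = AA$abBabaBbabA
  sorted[3] = AAA$abBabaBbab
  sorted[4] = BabaBbabAAA$ab
  sorted[5] = BbabAAA$abBaba
  sorted[6] = aBbabAAA$abBab
  sorted[7] = abAAA$abBabaBb
  sorted[8] = abBabaBbabAAA$
  sorted[9] = abaBbabAAA$abB
  sorted[10] = bAAA$abBabaBba
  sorted[11] = bBabaBbabAAA$a
  sorted[12] = baBbabAAA$abBa
  sorted[13] = babAAA$abBabaB
sorted[3] = AAA$abBabaBbab

Answer: AAA$abBabaBbab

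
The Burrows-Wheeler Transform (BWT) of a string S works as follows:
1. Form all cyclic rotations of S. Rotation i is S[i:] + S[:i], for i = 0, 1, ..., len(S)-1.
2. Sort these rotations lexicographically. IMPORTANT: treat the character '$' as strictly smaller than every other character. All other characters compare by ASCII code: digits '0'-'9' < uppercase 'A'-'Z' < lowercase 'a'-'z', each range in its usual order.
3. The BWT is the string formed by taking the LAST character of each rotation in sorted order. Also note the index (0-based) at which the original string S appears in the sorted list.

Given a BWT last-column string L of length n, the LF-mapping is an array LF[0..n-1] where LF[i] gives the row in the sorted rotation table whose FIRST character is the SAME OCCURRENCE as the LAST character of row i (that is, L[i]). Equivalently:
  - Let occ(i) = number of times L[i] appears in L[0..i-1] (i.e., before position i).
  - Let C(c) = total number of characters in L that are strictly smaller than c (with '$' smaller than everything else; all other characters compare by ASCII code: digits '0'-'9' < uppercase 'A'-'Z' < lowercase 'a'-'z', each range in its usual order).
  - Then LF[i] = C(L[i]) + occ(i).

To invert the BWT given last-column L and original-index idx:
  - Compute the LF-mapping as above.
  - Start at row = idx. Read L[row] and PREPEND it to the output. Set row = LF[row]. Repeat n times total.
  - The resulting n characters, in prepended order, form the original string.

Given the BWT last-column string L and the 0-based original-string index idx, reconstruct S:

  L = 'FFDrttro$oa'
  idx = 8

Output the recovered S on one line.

LF mapping: 2 3 1 7 9 10 8 5 0 6 4
Walk LF starting at row 8, prepending L[row]:
  step 1: row=8, L[8]='$', prepend. Next row=LF[8]=0
  step 2: row=0, L[0]='F', prepend. Next row=LF[0]=2
  step 3: row=2, L[2]='D', prepend. Next row=LF[2]=1
  step 4: row=1, L[1]='F', prepend. Next row=LF[1]=3
  step 5: row=3, L[3]='r', prepend. Next row=LF[3]=7
  step 6: row=7, L[7]='o', prepend. Next row=LF[7]=5
  step 7: row=5, L[5]='t', prepend. Next row=LF[5]=10
  step 8: row=10, L[10]='a', prepend. Next row=LF[10]=4
  step 9: row=4, L[4]='t', prepend. Next row=LF[4]=9
  step 10: row=9, L[9]='o', prepend. Next row=LF[9]=6
  step 11: row=6, L[6]='r', prepend. Next row=LF[6]=8
Reversed output: rotatorFDF$

Answer: rotatorFDF$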